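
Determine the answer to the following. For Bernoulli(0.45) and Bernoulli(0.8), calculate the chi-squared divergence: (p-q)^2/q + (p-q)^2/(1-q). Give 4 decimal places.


Chi-squared divergence between Bernoulli distributions:
chi^2 = (p-q)^2/q + (p-q)^2/(1-q).
p = 0.45, q = 0.8, p-q = -0.35.
(p-q)^2 = 0.1225.
term1 = 0.1225/0.8 = 0.153125.
term2 = 0.1225/0.2 = 0.6125.
chi^2 = 0.153125 + 0.6125 = 0.7656

0.7656


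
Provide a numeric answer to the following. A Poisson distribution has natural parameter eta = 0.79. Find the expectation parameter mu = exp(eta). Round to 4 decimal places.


Expectation parameter for Poisson exponential family:
mu = exp(eta).
eta = 0.79.
mu = exp(0.79) = 2.2034

2.2034


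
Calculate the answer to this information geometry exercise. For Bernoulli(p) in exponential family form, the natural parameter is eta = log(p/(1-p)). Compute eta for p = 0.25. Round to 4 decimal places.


Natural parameter for Bernoulli: eta = log(p/(1-p)).
p = 0.25, 1-p = 0.75.
p/(1-p) = 0.333333.
eta = log(0.333333) = -1.0986

-1.0986


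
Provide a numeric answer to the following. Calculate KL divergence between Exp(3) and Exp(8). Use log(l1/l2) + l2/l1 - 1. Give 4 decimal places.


KL divergence for exponential family:
KL = log(l1/l2) + l2/l1 - 1.
log(3/8) = -0.980829.
8/3 = 2.666667.
KL = -0.980829 + 2.666667 - 1 = 0.6858

0.6858


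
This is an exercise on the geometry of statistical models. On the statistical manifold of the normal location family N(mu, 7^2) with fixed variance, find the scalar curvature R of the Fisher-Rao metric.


This family has a single free parameter, so its statistical manifold
is 1-dimensional. The Riemann curvature tensor of any 1-dimensional
Riemannian manifold vanishes identically, so R = 0.

0


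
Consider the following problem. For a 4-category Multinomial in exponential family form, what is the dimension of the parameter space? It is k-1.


Exponential family dimension calculation:
For Multinomial with k=4 categories, dim = k-1 = 3.

3


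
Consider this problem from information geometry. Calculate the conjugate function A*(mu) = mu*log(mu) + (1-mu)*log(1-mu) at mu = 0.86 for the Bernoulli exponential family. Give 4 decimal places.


Legendre transform for Bernoulli:
A*(mu) = mu*log(mu) + (1-mu)*log(1-mu).
mu = 0.86, 1-mu = 0.14.
mu*log(mu) = 0.86*log(0.86) = -0.129708.
(1-mu)*log(1-mu) = 0.14*log(0.14) = -0.275256.
A* = -0.129708 + -0.275256 = -0.4050

-0.4050


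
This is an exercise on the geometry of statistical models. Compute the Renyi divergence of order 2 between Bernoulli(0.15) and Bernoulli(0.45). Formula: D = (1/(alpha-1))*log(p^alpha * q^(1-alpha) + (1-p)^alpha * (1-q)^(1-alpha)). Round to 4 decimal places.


Renyi divergence of order alpha between Bernoulli distributions:
D = (1/(alpha-1))*log(p^alpha * q^(1-alpha) + (1-p)^alpha * (1-q)^(1-alpha)).
alpha = 2, p = 0.15, q = 0.45.
p^alpha * q^(1-alpha) = 0.15^2 * 0.45^-1 = 0.05.
(1-p)^alpha * (1-q)^(1-alpha) = 0.85^2 * 0.55^-1 = 1.313636.
sum = 0.05 + 1.313636 = 1.363636.
D = (1/1)*log(1.363636) = 0.3102

0.3102


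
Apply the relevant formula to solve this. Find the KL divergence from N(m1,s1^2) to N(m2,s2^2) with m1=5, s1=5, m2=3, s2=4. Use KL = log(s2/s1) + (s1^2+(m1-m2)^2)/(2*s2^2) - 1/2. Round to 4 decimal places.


KL divergence between normal distributions:
KL = log(s2/s1) + (s1^2 + (m1-m2)^2)/(2*s2^2) - 1/2.
log(4/5) = -0.223144.
(5^2 + (5-3)^2)/(2*4^2) = (25 + 4)/32 = 0.90625.
KL = -0.223144 + 0.90625 - 0.5 = 0.1831

0.1831


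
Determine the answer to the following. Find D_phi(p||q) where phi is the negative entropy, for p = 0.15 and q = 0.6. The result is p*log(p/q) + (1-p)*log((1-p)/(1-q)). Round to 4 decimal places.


Bregman divergence with negative entropy generator:
D = p*log(p/q) + (1-p)*log((1-p)/(1-q)).
p = 0.15, q = 0.6.
p*log(p/q) = 0.15*log(0.15/0.6) = -0.207944.
(1-p)*log((1-p)/(1-q)) = 0.85*log(0.85/0.4) = 0.640706.
D = -0.207944 + 0.640706 = 0.4328

0.4328


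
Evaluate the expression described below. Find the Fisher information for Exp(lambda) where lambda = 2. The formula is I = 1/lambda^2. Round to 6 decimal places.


Fisher information for exponential: I(lambda) = 1/lambda^2.
lambda = 2, lambda^2 = 4.
I = 1/4 = 0.250000

0.250000


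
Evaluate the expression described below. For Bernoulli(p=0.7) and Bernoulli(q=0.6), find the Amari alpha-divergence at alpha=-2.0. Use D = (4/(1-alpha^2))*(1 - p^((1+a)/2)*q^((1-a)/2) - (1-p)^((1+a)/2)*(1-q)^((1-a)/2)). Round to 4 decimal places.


Amari alpha-divergence:
D = (4/(1-alpha^2))*(1 - p^((1+a)/2)*q^((1-a)/2) - (1-p)^((1+a)/2)*(1-q)^((1-a)/2)).
alpha = -2.0, p = 0.7, q = 0.6.
e1 = (1+alpha)/2 = -0.5, e2 = (1-alpha)/2 = 1.5.
t1 = p^e1 * q^e2 = 0.7^-0.5 * 0.6^1.5 = 0.555492.
t2 = (1-p)^e1 * (1-q)^e2 = 0.3^-0.5 * 0.4^1.5 = 0.46188.
4/(1-alpha^2) = -1.333333.
D = -1.333333*(1 - 0.555492 - 0.46188) = 0.0232

0.0232


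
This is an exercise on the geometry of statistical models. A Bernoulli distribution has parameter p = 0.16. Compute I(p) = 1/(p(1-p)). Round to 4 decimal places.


For Bernoulli(p), Fisher information is I(p) = 1/(p*(1-p)).
p = 0.16, 1-p = 0.84.
p*(1-p) = 0.1344.
I(p) = 1/0.1344 = 7.4405

7.4405


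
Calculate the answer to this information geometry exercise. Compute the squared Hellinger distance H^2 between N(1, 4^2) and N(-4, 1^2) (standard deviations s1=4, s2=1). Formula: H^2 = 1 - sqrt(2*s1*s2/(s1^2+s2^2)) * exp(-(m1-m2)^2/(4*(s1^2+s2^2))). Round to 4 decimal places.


Squared Hellinger distance for Gaussians:
H^2 = 1 - sqrt(2*s1*s2/(s1^2+s2^2)) * exp(-(m1-m2)^2/(4*(s1^2+s2^2))).
s1^2 = 16, s2^2 = 1, s1^2+s2^2 = 17.
sqrt(2*4*1/(17)) = 0.685994.
(m1-m2)^2 = (5)^2 = 25.
exp(-25/(4*17)) = exp(-0.367647) = 0.692362.
H^2 = 1 - 0.685994*0.692362 = 0.5250

0.5250


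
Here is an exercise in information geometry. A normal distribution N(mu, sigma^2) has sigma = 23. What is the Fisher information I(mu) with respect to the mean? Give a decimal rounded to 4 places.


The Fisher information for the mean of a normal distribution is I(mu) = 1/sigma^2.
sigma = 23, so sigma^2 = 529.
I(mu) = 1/529 = 0.0019

0.0019


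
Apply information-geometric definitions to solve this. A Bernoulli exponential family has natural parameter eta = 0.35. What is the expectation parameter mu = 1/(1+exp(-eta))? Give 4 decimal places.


Dual coordinate (expectation parameter) for Bernoulli:
mu = 1/(1+exp(-eta)).
eta = 0.35.
exp(-eta) = exp(-0.35) = 0.704688.
mu = 1/(1+0.704688) = 0.5866

0.5866


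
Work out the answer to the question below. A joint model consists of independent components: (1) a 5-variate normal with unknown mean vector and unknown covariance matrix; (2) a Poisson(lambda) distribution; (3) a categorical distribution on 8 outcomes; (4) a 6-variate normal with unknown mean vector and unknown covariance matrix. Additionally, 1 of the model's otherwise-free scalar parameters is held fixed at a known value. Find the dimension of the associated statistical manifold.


The dimension of a statistical manifold equals the number of free
(independent) real parameters of the model. For a product of independent
blocks the parameter counts add.
- 5-variate normal: 5 (mean) + 5*6/2 = 15 (symmetric covariance) = 20.
- Poisson (lambda): 1.
- categorical on 8 outcomes (probabilities sum to 1): 8-1 = 7.
- 6-variate normal: 6 (mean) + 6*7/2 = 21 (symmetric covariance) = 27.
Total = 20 + 1 + 7 + 27 = 55.
1 parameter(s) fixed at known values: 55 - 1 = 54.
Dimension = 54

54


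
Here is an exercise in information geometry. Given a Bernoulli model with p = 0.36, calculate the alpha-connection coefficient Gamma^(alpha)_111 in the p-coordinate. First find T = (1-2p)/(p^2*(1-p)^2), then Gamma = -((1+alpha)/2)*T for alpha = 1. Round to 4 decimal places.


Skewness (Amari-Chentsov) tensor: T = (1-2p)/(p^2*(1-p)^2).
p = 0.36, 1-2p = 0.28, p^2 = 0.1296, (1-p)^2 = 0.4096.
T = 0.28/(0.1296 * 0.4096) = 5.274643.
In the p-coordinate, Gamma^(alpha) = Gamma^(0) - (alpha/2)*T with Gamma^(0) = (1/2)*g'(p) = -T/2,
so Gamma^(alpha) = -((1+alpha)/2)*T.
alpha = 1, -(1+alpha)/2 = -1.0.
Gamma = -1.0 * 5.274643 = -5.2746

-5.2746


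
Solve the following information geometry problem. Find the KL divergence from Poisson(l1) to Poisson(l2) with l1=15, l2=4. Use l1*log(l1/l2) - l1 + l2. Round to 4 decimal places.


KL divergence for Poisson:
KL = l1*log(l1/l2) - l1 + l2.
l1 = 15, l2 = 4.
log(15/4) = 1.321756.
l1*log(l1/l2) = 15 * 1.321756 = 19.826338.
KL = 19.826338 - 15 + 4 = 8.8263

8.8263


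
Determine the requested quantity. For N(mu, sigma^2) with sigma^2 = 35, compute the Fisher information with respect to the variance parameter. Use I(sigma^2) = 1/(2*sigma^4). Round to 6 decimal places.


Fisher information for variance: I(sigma^2) = 1/(2*sigma^4).
sigma^2 = 35, so sigma^4 = 1225.
I = 1/(2*1225) = 1/2450 = 0.000408

0.000408


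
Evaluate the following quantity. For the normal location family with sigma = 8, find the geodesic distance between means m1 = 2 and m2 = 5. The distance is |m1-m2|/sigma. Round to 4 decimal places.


On the fixed-variance normal subfamily, geodesic distance = |m1-m2|/sigma.
|2 - 5| = 3.
sigma = 8.
d = 3/8 = 0.3750

0.3750


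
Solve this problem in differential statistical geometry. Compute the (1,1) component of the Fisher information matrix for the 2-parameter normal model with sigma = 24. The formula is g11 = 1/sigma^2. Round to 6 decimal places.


For the 2-parameter normal family, the Fisher metric has:
  g11 = 1/sigma^2, g22 = 2/sigma^2.
sigma = 24, sigma^2 = 576.
g11 = 0.001736

0.001736


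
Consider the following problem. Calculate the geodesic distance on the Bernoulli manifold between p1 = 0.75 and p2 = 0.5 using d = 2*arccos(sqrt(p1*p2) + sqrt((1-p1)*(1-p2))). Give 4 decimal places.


Geodesic distance on Bernoulli manifold:
d(p1,p2) = 2*arccos(sqrt(p1*p2) + sqrt((1-p1)*(1-p2))).
sqrt(p1*p2) = sqrt(0.75*0.5) = 0.612372.
sqrt((1-p1)*(1-p2)) = sqrt(0.25*0.5) = 0.353553.
arg = 0.612372 + 0.353553 = 0.965926.
d = 2*arccos(0.965926) = 0.5236

0.5236


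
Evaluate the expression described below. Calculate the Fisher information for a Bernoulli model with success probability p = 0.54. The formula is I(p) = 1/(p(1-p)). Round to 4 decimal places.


For Bernoulli(p), Fisher information is I(p) = 1/(p*(1-p)).
p = 0.54, 1-p = 0.46.
p*(1-p) = 0.2484.
I(p) = 1/0.2484 = 4.0258

4.0258


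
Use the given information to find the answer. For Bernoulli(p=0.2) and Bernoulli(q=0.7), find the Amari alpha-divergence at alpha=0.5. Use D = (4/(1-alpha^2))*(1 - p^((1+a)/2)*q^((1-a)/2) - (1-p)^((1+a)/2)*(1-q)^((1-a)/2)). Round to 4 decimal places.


Amari alpha-divergence:
D = (4/(1-alpha^2))*(1 - p^((1+a)/2)*q^((1-a)/2) - (1-p)^((1+a)/2)*(1-q)^((1-a)/2)).
alpha = 0.5, p = 0.2, q = 0.7.
e1 = (1+alpha)/2 = 0.75, e2 = (1-alpha)/2 = 0.25.
t1 = p^e1 * q^e2 = 0.2^0.75 * 0.7^0.25 = 0.273556.
t2 = (1-p)^e1 * (1-q)^e2 = 0.8^0.75 * 0.3^0.25 = 0.626034.
4/(1-alpha^2) = 5.333333.
D = 5.333333*(1 - 0.273556 - 0.626034) = 0.5355

0.5355


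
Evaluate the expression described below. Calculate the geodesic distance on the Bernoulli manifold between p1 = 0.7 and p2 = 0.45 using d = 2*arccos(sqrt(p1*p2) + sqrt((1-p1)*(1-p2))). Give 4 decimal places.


Geodesic distance on Bernoulli manifold:
d(p1,p2) = 2*arccos(sqrt(p1*p2) + sqrt((1-p1)*(1-p2))).
sqrt(p1*p2) = sqrt(0.7*0.45) = 0.561249.
sqrt((1-p1)*(1-p2)) = sqrt(0.3*0.55) = 0.406202.
arg = 0.561249 + 0.406202 = 0.967451.
d = 2*arccos(0.967451) = 0.5117

0.5117


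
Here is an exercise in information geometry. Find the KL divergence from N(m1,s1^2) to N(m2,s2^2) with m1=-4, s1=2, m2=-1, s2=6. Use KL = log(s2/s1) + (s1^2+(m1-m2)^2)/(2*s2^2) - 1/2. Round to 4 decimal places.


KL divergence between normal distributions:
KL = log(s2/s1) + (s1^2 + (m1-m2)^2)/(2*s2^2) - 1/2.
log(6/2) = 1.098612.
(2^2 + (-4--1)^2)/(2*6^2) = (4 + 9)/72 = 0.180556.
KL = 1.098612 + 0.180556 - 0.5 = 0.7792

0.7792


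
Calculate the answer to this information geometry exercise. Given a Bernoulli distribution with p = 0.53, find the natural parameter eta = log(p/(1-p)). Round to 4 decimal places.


Natural parameter for Bernoulli: eta = log(p/(1-p)).
p = 0.53, 1-p = 0.47.
p/(1-p) = 1.12766.
eta = log(1.12766) = 0.1201

0.1201


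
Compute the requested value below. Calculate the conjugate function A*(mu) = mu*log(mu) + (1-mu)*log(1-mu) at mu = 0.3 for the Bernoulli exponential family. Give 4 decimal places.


Legendre transform for Bernoulli:
A*(mu) = mu*log(mu) + (1-mu)*log(1-mu).
mu = 0.3, 1-mu = 0.7.
mu*log(mu) = 0.3*log(0.3) = -0.361192.
(1-mu)*log(1-mu) = 0.7*log(0.7) = -0.249672.
A* = -0.361192 + -0.249672 = -0.6109

-0.6109


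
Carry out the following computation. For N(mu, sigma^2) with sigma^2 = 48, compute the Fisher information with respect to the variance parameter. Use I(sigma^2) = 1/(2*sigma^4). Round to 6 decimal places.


Fisher information for variance: I(sigma^2) = 1/(2*sigma^4).
sigma^2 = 48, so sigma^4 = 2304.
I = 1/(2*2304) = 1/4608 = 0.000217

0.000217


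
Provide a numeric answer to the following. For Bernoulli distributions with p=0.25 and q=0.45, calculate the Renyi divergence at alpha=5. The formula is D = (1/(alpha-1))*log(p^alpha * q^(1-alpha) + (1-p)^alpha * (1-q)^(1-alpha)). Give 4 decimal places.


Renyi divergence of order alpha between Bernoulli distributions:
D = (1/(alpha-1))*log(p^alpha * q^(1-alpha) + (1-p)^alpha * (1-q)^(1-alpha)).
alpha = 5, p = 0.25, q = 0.45.
p^alpha * q^(1-alpha) = 0.25^5 * 0.45^-4 = 0.023815.
(1-p)^alpha * (1-q)^(1-alpha) = 0.75^5 * 0.55^-4 = 2.593317.
sum = 0.023815 + 2.593317 = 2.617132.
D = (1/4)*log(2.617132) = 0.2405

0.2405


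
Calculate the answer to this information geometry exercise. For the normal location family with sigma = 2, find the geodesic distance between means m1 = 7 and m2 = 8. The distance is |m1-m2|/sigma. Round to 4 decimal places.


On the fixed-variance normal subfamily, geodesic distance = |m1-m2|/sigma.
|7 - 8| = 1.
sigma = 2.
d = 1/2 = 0.5000

0.5000


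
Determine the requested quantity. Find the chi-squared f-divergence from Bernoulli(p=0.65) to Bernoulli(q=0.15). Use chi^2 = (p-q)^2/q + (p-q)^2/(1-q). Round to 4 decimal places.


Chi-squared divergence between Bernoulli distributions:
chi^2 = (p-q)^2/q + (p-q)^2/(1-q).
p = 0.65, q = 0.15, p-q = 0.5.
(p-q)^2 = 0.25.
term1 = 0.25/0.15 = 1.666667.
term2 = 0.25/0.85 = 0.294118.
chi^2 = 1.666667 + 0.294118 = 1.9608

1.9608


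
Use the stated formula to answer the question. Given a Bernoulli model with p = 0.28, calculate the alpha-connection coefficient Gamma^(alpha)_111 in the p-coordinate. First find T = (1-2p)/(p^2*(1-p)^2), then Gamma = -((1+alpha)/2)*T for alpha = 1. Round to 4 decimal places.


Skewness (Amari-Chentsov) tensor: T = (1-2p)/(p^2*(1-p)^2).
p = 0.28, 1-2p = 0.44, p^2 = 0.0784, (1-p)^2 = 0.5184.
T = 0.44/(0.0784 * 0.5184) = 10.82609.
In the p-coordinate, Gamma^(alpha) = Gamma^(0) - (alpha/2)*T with Gamma^(0) = (1/2)*g'(p) = -T/2,
so Gamma^(alpha) = -((1+alpha)/2)*T.
alpha = 1, -(1+alpha)/2 = -1.0.
Gamma = -1.0 * 10.82609 = -10.8261

-10.8261


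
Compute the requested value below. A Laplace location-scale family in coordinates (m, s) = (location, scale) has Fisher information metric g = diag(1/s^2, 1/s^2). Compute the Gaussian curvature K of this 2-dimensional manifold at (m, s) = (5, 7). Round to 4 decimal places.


The metric has the form g = (A dm^2 + B ds^2)/s^2 with A = 1, B = 1.
Substitute u = sqrt(A/B)*m: g = B*(du^2 + ds^2)/s^2, i.e. B times the
Poincare upper half-plane metric, which has constant Gaussian curvature -1.
Scaling a 2D metric by a constant c divides the Gaussian curvature by c,
so K = -1/B = -1/(1) = -1.0000 everywhere (the point (m, s) = (5, 7) is irrelevant:
the curvature is constant).
The requested Gaussian curvature is K = -1.0000.

-1.0000


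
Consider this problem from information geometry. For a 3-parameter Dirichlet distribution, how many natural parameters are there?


Exponential family dimension calculation:
Dirichlet with 3 components has 3 natural parameters.

3


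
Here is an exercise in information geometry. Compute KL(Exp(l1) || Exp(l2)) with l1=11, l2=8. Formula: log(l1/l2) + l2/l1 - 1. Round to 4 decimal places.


KL divergence for exponential family:
KL = log(l1/l2) + l2/l1 - 1.
log(11/8) = 0.318454.
8/11 = 0.727273.
KL = 0.318454 + 0.727273 - 1 = 0.0457

0.0457


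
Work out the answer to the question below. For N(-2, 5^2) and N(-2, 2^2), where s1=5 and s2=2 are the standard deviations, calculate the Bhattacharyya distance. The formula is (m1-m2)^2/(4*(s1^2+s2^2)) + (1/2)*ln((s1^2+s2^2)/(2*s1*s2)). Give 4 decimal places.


Bhattacharyya distance between two Gaussians:
DB = (m1-m2)^2/(4*(s1^2+s2^2)) + (1/2)*ln((s1^2+s2^2)/(2*s1*s2)).
(m1-m2)^2 = (0)^2 = 0.
s1^2+s2^2 = 25 + 4 = 29.
term1 = 0/116 = 0.0.
term2 = 0.5*ln(29/20.0) = 0.185782.
DB = 0.0 + 0.185782 = 0.1858

0.1858


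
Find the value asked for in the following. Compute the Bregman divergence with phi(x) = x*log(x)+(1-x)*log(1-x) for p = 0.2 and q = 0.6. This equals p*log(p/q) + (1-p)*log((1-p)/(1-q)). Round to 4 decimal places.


Bregman divergence with negative entropy generator:
D = p*log(p/q) + (1-p)*log((1-p)/(1-q)).
p = 0.2, q = 0.6.
p*log(p/q) = 0.2*log(0.2/0.6) = -0.219722.
(1-p)*log((1-p)/(1-q)) = 0.8*log(0.8/0.4) = 0.554518.
D = -0.219722 + 0.554518 = 0.3348

0.3348


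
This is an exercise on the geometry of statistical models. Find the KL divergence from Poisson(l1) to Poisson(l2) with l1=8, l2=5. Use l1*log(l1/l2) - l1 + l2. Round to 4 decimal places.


KL divergence for Poisson:
KL = l1*log(l1/l2) - l1 + l2.
l1 = 8, l2 = 5.
log(8/5) = 0.470004.
l1*log(l1/l2) = 8 * 0.470004 = 3.760029.
KL = 3.760029 - 8 + 5 = 0.7600

0.7600


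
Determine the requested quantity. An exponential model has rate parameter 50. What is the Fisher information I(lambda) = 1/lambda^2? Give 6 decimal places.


Fisher information for exponential: I(lambda) = 1/lambda^2.
lambda = 50, lambda^2 = 2500.
I = 1/2500 = 0.000400

0.000400


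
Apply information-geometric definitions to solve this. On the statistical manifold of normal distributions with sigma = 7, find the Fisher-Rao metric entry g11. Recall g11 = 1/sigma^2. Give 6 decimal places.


For the 2-parameter normal family, the Fisher metric has:
  g11 = 1/sigma^2, g22 = 2/sigma^2.
sigma = 7, sigma^2 = 49.
g11 = 0.020408

0.020408


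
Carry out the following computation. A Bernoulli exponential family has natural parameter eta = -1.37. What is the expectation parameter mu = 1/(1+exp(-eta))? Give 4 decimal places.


Dual coordinate (expectation parameter) for Bernoulli:
mu = 1/(1+exp(-eta)).
eta = -1.37.
exp(-eta) = exp(1.37) = 3.935351.
mu = 1/(1+3.935351) = 0.2026

0.2026


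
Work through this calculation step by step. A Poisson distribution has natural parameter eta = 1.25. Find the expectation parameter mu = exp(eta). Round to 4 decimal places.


Expectation parameter for Poisson exponential family:
mu = exp(eta).
eta = 1.25.
mu = exp(1.25) = 3.4903

3.4903


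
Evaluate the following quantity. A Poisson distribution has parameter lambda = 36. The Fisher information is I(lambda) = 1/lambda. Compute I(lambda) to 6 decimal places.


Fisher information for Poisson: I(lambda) = 1/lambda.
lambda = 36.
I(lambda) = 1/36 = 0.027778

0.027778


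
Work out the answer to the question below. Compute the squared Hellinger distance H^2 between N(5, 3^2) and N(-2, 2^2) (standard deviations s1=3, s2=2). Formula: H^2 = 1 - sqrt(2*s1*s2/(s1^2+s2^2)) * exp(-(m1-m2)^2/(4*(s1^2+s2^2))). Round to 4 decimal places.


Squared Hellinger distance for Gaussians:
H^2 = 1 - sqrt(2*s1*s2/(s1^2+s2^2)) * exp(-(m1-m2)^2/(4*(s1^2+s2^2))).
s1^2 = 9, s2^2 = 4, s1^2+s2^2 = 13.
sqrt(2*3*2/(13)) = 0.960769.
(m1-m2)^2 = (7)^2 = 49.
exp(-49/(4*13)) = exp(-0.942308) = 0.389727.
H^2 = 1 - 0.960769*0.389727 = 0.6256

0.6256


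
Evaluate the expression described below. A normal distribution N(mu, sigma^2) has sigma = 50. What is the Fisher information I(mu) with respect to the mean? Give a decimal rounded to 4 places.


The Fisher information for the mean of a normal distribution is I(mu) = 1/sigma^2.
sigma = 50, so sigma^2 = 2500.
I(mu) = 1/2500 = 0.0004

0.0004


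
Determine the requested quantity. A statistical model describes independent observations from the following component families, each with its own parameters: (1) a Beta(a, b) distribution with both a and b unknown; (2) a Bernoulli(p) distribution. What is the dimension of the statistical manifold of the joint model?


The dimension of a statistical manifold equals the number of free
(independent) real parameters of the model. For a product of independent
blocks the parameter counts add.
- Beta (a, b): 2.
- Bernoulli (p): 1.
Total = 2 + 1 = 3.
Dimension = 3

3


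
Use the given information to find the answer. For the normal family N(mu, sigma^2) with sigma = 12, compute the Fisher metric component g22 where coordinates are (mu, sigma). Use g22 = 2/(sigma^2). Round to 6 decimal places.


For the 2-parameter normal family, the Fisher metric has:
  g11 = 1/sigma^2, g22 = 2/sigma^2.
sigma = 12, sigma^2 = 144.
g22 = 0.013889

0.013889


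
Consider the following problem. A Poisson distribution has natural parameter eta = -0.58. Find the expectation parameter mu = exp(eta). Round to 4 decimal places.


Expectation parameter for Poisson exponential family:
mu = exp(eta).
eta = -0.58.
mu = exp(-0.58) = 0.5599

0.5599


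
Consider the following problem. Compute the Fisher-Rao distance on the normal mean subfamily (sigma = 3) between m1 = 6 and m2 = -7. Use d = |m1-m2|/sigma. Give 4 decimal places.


On the fixed-variance normal subfamily, geodesic distance = |m1-m2|/sigma.
|6 - -7| = 13.
sigma = 3.
d = 13/3 = 4.3333

4.3333


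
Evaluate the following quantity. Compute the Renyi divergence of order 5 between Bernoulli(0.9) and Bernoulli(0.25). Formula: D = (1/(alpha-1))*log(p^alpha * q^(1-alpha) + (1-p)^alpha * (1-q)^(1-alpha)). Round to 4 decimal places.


Renyi divergence of order alpha between Bernoulli distributions:
D = (1/(alpha-1))*log(p^alpha * q^(1-alpha) + (1-p)^alpha * (1-q)^(1-alpha)).
alpha = 5, p = 0.9, q = 0.25.
p^alpha * q^(1-alpha) = 0.9^5 * 0.25^-4 = 151.16544.
(1-p)^alpha * (1-q)^(1-alpha) = 0.1^5 * 0.75^-4 = 3.2e-05.
sum = 151.16544 + 3.2e-05 = 151.165472.
D = (1/4)*log(151.165472) = 1.2546

1.2546


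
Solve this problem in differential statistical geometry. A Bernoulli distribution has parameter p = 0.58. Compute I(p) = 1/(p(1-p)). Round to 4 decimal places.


For Bernoulli(p), Fisher information is I(p) = 1/(p*(1-p)).
p = 0.58, 1-p = 0.42.
p*(1-p) = 0.2436.
I(p) = 1/0.2436 = 4.1051

4.1051


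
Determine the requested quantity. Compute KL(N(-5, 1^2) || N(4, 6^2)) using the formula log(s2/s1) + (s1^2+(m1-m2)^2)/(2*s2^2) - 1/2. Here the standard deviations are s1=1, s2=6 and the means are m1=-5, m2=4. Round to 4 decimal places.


KL divergence between normal distributions:
KL = log(s2/s1) + (s1^2 + (m1-m2)^2)/(2*s2^2) - 1/2.
log(6/1) = 1.791759.
(1^2 + (-5-4)^2)/(2*6^2) = (1 + 81)/72 = 1.138889.
KL = 1.791759 + 1.138889 - 0.5 = 2.4306

2.4306


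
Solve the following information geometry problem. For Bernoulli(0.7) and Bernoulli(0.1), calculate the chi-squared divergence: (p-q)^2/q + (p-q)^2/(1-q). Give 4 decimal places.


Chi-squared divergence between Bernoulli distributions:
chi^2 = (p-q)^2/q + (p-q)^2/(1-q).
p = 0.7, q = 0.1, p-q = 0.6.
(p-q)^2 = 0.36.
term1 = 0.36/0.1 = 3.6.
term2 = 0.36/0.9 = 0.4.
chi^2 = 3.6 + 0.4 = 4.0000

4.0000


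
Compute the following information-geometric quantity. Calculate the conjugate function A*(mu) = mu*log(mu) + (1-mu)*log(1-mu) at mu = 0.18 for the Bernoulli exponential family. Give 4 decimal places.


Legendre transform for Bernoulli:
A*(mu) = mu*log(mu) + (1-mu)*log(1-mu).
mu = 0.18, 1-mu = 0.82.
mu*log(mu) = 0.18*log(0.18) = -0.308664.
(1-mu)*log(1-mu) = 0.82*log(0.82) = -0.16273.
A* = -0.308664 + -0.16273 = -0.4714

-0.4714


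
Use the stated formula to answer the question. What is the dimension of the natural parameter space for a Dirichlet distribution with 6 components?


Exponential family dimension calculation:
Dirichlet with 6 components has 6 natural parameters.

6


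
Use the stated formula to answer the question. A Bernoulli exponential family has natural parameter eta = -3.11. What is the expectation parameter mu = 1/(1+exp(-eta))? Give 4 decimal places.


Dual coordinate (expectation parameter) for Bernoulli:
mu = 1/(1+exp(-eta)).
eta = -3.11.
exp(-eta) = exp(3.11) = 22.421044.
mu = 1/(1+22.421044) = 0.0427

0.0427


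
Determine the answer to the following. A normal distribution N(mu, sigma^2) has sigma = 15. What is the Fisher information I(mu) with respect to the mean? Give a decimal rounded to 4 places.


The Fisher information for the mean of a normal distribution is I(mu) = 1/sigma^2.
sigma = 15, so sigma^2 = 225.
I(mu) = 1/225 = 0.0044

0.0044


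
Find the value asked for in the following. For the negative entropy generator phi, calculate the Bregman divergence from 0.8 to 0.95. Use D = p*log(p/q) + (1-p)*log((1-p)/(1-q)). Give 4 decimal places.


Bregman divergence with negative entropy generator:
D = p*log(p/q) + (1-p)*log((1-p)/(1-q)).
p = 0.8, q = 0.95.
p*log(p/q) = 0.8*log(0.8/0.95) = -0.13748.
(1-p)*log((1-p)/(1-q)) = 0.2*log(0.2/0.05) = 0.277259.
D = -0.13748 + 0.277259 = 0.1398

0.1398


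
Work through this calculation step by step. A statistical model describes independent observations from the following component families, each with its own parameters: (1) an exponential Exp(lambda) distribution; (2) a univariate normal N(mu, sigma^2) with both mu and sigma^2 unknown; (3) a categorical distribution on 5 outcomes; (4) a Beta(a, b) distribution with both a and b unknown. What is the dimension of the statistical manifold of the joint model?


The dimension of a statistical manifold equals the number of free
(independent) real parameters of the model. For a product of independent
blocks the parameter counts add.
- exponential (lambda): 1.
- normal (mu, sigma^2): 2.
- categorical on 5 outcomes (probabilities sum to 1): 5-1 = 4.
- Beta (a, b): 2.
Total = 1 + 2 + 4 + 2 = 9.
Dimension = 9

9


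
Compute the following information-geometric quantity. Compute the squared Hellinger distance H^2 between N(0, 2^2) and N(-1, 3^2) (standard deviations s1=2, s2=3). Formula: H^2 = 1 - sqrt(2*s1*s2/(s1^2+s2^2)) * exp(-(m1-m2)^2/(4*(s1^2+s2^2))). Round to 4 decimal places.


Squared Hellinger distance for Gaussians:
H^2 = 1 - sqrt(2*s1*s2/(s1^2+s2^2)) * exp(-(m1-m2)^2/(4*(s1^2+s2^2))).
s1^2 = 4, s2^2 = 9, s1^2+s2^2 = 13.
sqrt(2*2*3/(13)) = 0.960769.
(m1-m2)^2 = (1)^2 = 1.
exp(-1/(4*13)) = exp(-0.019231) = 0.980953.
H^2 = 1 - 0.960769*0.980953 = 0.0575

0.0575


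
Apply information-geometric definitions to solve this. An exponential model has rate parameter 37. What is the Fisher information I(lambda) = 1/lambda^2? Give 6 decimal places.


Fisher information for exponential: I(lambda) = 1/lambda^2.
lambda = 37, lambda^2 = 1369.
I = 1/1369 = 0.000730

0.000730


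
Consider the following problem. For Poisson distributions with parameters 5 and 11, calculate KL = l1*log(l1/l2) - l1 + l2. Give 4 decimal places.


KL divergence for Poisson:
KL = l1*log(l1/l2) - l1 + l2.
l1 = 5, l2 = 11.
log(5/11) = -0.788457.
l1*log(l1/l2) = 5 * -0.788457 = -3.942287.
KL = -3.942287 - 5 + 11 = 2.0577

2.0577


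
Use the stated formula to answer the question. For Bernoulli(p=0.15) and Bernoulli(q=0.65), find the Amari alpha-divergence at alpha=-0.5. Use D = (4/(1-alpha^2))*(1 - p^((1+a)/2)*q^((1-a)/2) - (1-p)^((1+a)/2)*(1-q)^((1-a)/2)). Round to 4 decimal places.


Amari alpha-divergence:
D = (4/(1-alpha^2))*(1 - p^((1+a)/2)*q^((1-a)/2) - (1-p)^((1+a)/2)*(1-q)^((1-a)/2)).
alpha = -0.5, p = 0.15, q = 0.65.
e1 = (1+alpha)/2 = 0.25, e2 = (1-alpha)/2 = 0.75.
t1 = p^e1 * q^e2 = 0.15^0.25 * 0.65^0.75 = 0.450514.
t2 = (1-p)^e1 * (1-q)^e2 = 0.85^0.25 * 0.35^0.75 = 0.436924.
4/(1-alpha^2) = 5.333333.
D = 5.333333*(1 - 0.450514 - 0.436924) = 0.6003

0.6003


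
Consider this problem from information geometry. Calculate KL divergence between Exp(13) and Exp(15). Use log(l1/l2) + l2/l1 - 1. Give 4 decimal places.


KL divergence for exponential family:
KL = log(l1/l2) + l2/l1 - 1.
log(13/15) = -0.143101.
15/13 = 1.153846.
KL = -0.143101 + 1.153846 - 1 = 0.0107

0.0107


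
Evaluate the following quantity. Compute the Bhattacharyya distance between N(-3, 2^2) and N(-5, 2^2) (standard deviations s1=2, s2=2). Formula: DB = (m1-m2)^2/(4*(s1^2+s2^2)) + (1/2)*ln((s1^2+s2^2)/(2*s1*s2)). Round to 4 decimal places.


Bhattacharyya distance between two Gaussians:
DB = (m1-m2)^2/(4*(s1^2+s2^2)) + (1/2)*ln((s1^2+s2^2)/(2*s1*s2)).
(m1-m2)^2 = (2)^2 = 4.
s1^2+s2^2 = 4 + 4 = 8.
term1 = 4/32 = 0.125.
term2 = 0.5*ln(8/8.0) = 0.0.
DB = 0.125 + 0.0 = 0.1250

0.1250


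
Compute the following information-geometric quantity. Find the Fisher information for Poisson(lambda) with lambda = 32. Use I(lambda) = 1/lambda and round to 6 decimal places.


Fisher information for Poisson: I(lambda) = 1/lambda.
lambda = 32.
I(lambda) = 1/32 = 0.031250

0.031250


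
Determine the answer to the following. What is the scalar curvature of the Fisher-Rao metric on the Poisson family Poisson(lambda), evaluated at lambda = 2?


This family has a single free parameter, so its statistical manifold
is 1-dimensional. The Riemann curvature tensor of any 1-dimensional
Riemannian manifold vanishes identically, so R = 0.

0


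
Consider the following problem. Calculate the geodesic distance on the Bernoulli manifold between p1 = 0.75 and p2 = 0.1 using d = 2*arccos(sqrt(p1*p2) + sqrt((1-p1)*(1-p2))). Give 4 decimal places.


Geodesic distance on Bernoulli manifold:
d(p1,p2) = 2*arccos(sqrt(p1*p2) + sqrt((1-p1)*(1-p2))).
sqrt(p1*p2) = sqrt(0.75*0.1) = 0.273861.
sqrt((1-p1)*(1-p2)) = sqrt(0.25*0.9) = 0.474342.
arg = 0.273861 + 0.474342 = 0.748203.
d = 2*arccos(0.748203) = 1.4509

1.4509


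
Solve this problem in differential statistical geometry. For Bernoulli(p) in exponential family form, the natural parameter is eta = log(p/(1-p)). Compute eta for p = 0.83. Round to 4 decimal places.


Natural parameter for Bernoulli: eta = log(p/(1-p)).
p = 0.83, 1-p = 0.17.
p/(1-p) = 4.882353.
eta = log(4.882353) = 1.5856

1.5856


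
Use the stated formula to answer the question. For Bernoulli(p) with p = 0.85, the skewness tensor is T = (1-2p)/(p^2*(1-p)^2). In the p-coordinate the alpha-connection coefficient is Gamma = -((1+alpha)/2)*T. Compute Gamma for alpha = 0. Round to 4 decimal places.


Skewness (Amari-Chentsov) tensor: T = (1-2p)/(p^2*(1-p)^2).
p = 0.85, 1-2p = -0.7, p^2 = 0.7225, (1-p)^2 = 0.0225.
T = -0.7/(0.7225 * 0.0225) = -43.060361.
In the p-coordinate, Gamma^(alpha) = Gamma^(0) - (alpha/2)*T with Gamma^(0) = (1/2)*g'(p) = -T/2,
so Gamma^(alpha) = -((1+alpha)/2)*T.
alpha = 0, -(1+alpha)/2 = -0.5.
Gamma = -0.5 * -43.060361 = 21.5302

21.5302


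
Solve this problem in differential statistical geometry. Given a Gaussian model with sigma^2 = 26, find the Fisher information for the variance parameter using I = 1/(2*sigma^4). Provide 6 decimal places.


Fisher information for variance: I(sigma^2) = 1/(2*sigma^4).
sigma^2 = 26, so sigma^4 = 676.
I = 1/(2*676) = 1/1352 = 0.000740

0.000740


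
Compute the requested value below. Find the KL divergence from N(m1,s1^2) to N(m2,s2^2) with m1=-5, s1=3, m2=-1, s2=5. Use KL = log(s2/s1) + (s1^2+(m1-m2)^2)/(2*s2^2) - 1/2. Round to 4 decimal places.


KL divergence between normal distributions:
KL = log(s2/s1) + (s1^2 + (m1-m2)^2)/(2*s2^2) - 1/2.
log(5/3) = 0.510826.
(3^2 + (-5--1)^2)/(2*5^2) = (9 + 16)/50 = 0.5.
KL = 0.510826 + 0.5 - 0.5 = 0.5108

0.5108


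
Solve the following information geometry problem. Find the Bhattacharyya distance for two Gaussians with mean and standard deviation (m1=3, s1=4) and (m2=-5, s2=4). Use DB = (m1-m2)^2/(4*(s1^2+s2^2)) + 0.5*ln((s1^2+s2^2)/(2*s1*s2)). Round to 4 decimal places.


Bhattacharyya distance between two Gaussians:
DB = (m1-m2)^2/(4*(s1^2+s2^2)) + (1/2)*ln((s1^2+s2^2)/(2*s1*s2)).
(m1-m2)^2 = (8)^2 = 64.
s1^2+s2^2 = 16 + 16 = 32.
term1 = 64/128 = 0.5.
term2 = 0.5*ln(32/32.0) = 0.0.
DB = 0.5 + 0.0 = 0.5000

0.5000


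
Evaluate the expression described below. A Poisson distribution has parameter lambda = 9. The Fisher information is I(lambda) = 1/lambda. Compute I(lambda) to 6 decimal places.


Fisher information for Poisson: I(lambda) = 1/lambda.
lambda = 9.
I(lambda) = 1/9 = 0.111111

0.111111


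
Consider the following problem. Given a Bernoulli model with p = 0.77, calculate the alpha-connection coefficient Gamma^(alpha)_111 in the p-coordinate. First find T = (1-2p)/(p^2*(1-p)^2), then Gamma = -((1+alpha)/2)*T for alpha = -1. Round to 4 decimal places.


Skewness (Amari-Chentsov) tensor: T = (1-2p)/(p^2*(1-p)^2).
p = 0.77, 1-2p = -0.54, p^2 = 0.5929, (1-p)^2 = 0.0529.
T = -0.54/(0.5929 * 0.0529) = -17.216967.
In the p-coordinate, Gamma^(alpha) = Gamma^(0) - (alpha/2)*T with Gamma^(0) = (1/2)*g'(p) = -T/2,
so Gamma^(alpha) = -((1+alpha)/2)*T.
alpha = -1, -(1+alpha)/2 = 0.0.
Gamma = 0.0 * -17.216967 = 0.0000

0.0000


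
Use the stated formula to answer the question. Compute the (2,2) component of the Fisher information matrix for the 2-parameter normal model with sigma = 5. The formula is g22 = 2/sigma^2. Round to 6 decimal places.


For the 2-parameter normal family, the Fisher metric has:
  g11 = 1/sigma^2, g22 = 2/sigma^2.
sigma = 5, sigma^2 = 25.
g22 = 0.080000

0.080000


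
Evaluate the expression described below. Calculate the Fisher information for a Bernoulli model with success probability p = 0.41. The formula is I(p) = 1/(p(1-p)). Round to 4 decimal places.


For Bernoulli(p), Fisher information is I(p) = 1/(p*(1-p)).
p = 0.41, 1-p = 0.59.
p*(1-p) = 0.2419.
I(p) = 1/0.2419 = 4.1339

4.1339


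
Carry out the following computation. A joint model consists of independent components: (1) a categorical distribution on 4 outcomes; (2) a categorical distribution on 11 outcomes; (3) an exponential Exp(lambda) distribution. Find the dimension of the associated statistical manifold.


The dimension of a statistical manifold equals the number of free
(independent) real parameters of the model. For a product of independent
blocks the parameter counts add.
- categorical on 4 outcomes (probabilities sum to 1): 4-1 = 3.
- categorical on 11 outcomes (probabilities sum to 1): 11-1 = 10.
- exponential (lambda): 1.
Total = 3 + 10 + 1 = 14.
Dimension = 14

14


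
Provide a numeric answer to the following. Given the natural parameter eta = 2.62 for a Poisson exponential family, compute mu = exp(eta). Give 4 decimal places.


Expectation parameter for Poisson exponential family:
mu = exp(eta).
eta = 2.62.
mu = exp(2.62) = 13.7357

13.7357


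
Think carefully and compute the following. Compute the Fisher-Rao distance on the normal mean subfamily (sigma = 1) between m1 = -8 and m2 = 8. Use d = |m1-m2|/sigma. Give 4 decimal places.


On the fixed-variance normal subfamily, geodesic distance = |m1-m2|/sigma.
|-8 - 8| = 16.
sigma = 1.
d = 16/1 = 16.0000

16.0000


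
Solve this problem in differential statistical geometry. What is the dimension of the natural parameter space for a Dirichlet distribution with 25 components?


Exponential family dimension calculation:
Dirichlet with 25 components has 25 natural parameters.

25


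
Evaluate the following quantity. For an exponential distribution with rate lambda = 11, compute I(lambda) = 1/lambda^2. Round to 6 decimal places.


Fisher information for exponential: I(lambda) = 1/lambda^2.
lambda = 11, lambda^2 = 121.
I = 1/121 = 0.008264

0.008264


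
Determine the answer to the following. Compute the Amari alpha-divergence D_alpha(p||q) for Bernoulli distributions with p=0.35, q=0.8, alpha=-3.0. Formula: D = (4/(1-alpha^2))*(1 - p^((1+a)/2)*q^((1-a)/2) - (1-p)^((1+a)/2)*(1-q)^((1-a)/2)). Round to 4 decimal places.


Amari alpha-divergence:
D = (4/(1-alpha^2))*(1 - p^((1+a)/2)*q^((1-a)/2) - (1-p)^((1+a)/2)*(1-q)^((1-a)/2)).
alpha = -3.0, p = 0.35, q = 0.8.
e1 = (1+alpha)/2 = -1.0, e2 = (1-alpha)/2 = 2.0.
t1 = p^e1 * q^e2 = 0.35^-1.0 * 0.8^2.0 = 1.828571.
t2 = (1-p)^e1 * (1-q)^e2 = 0.65^-1.0 * 0.2^2.0 = 0.061538.
4/(1-alpha^2) = -0.5.
D = -0.5*(1 - 1.828571 - 0.061538) = 0.4451

0.4451


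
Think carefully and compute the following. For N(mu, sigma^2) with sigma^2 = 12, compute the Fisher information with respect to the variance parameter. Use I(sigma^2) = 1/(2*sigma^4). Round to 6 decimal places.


Fisher information for variance: I(sigma^2) = 1/(2*sigma^4).
sigma^2 = 12, so sigma^4 = 144.
I = 1/(2*144) = 1/288 = 0.003472

0.003472


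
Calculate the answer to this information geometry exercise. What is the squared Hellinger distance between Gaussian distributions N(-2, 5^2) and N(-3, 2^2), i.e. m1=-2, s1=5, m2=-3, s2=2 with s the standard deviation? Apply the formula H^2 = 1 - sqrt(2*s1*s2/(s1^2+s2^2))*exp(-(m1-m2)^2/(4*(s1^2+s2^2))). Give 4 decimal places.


Squared Hellinger distance for Gaussians:
H^2 = 1 - sqrt(2*s1*s2/(s1^2+s2^2)) * exp(-(m1-m2)^2/(4*(s1^2+s2^2))).
s1^2 = 25, s2^2 = 4, s1^2+s2^2 = 29.
sqrt(2*5*2/(29)) = 0.830455.
(m1-m2)^2 = (1)^2 = 1.
exp(-1/(4*29)) = exp(-0.008621) = 0.991416.
H^2 = 1 - 0.830455*0.991416 = 0.1767

0.1767


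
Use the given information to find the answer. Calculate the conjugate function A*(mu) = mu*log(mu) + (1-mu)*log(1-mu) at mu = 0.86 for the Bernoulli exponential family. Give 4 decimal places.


Legendre transform for Bernoulli:
A*(mu) = mu*log(mu) + (1-mu)*log(1-mu).
mu = 0.86, 1-mu = 0.14.
mu*log(mu) = 0.86*log(0.86) = -0.129708.
(1-mu)*log(1-mu) = 0.14*log(0.14) = -0.275256.
A* = -0.129708 + -0.275256 = -0.4050

-0.4050


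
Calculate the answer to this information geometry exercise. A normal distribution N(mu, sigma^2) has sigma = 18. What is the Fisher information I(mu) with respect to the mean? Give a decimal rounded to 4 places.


The Fisher information for the mean of a normal distribution is I(mu) = 1/sigma^2.
sigma = 18, so sigma^2 = 324.
I(mu) = 1/324 = 0.0031

0.0031


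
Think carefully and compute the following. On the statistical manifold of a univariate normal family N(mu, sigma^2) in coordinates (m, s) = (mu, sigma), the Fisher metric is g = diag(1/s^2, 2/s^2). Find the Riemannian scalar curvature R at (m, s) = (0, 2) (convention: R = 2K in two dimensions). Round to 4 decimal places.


The metric has the form g = (A dm^2 + B ds^2)/s^2 with A = 1, B = 2.
Substitute u = sqrt(A/B)*m: g = B*(du^2 + ds^2)/s^2, i.e. B times the
Poincare upper half-plane metric, which has constant Gaussian curvature -1.
Scaling a 2D metric by a constant c divides the Gaussian curvature by c,
so K = -1/B = -1/(2) = -0.5000 everywhere (the point (m, s) = (0, 2) is irrelevant:
the curvature is constant).
Scalar curvature in dimension 2: R = 2K = -2/(2) = -1.0000.

-1.0000


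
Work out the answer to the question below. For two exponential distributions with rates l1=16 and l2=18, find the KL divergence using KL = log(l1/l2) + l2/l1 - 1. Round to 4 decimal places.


KL divergence for exponential family:
KL = log(l1/l2) + l2/l1 - 1.
log(16/18) = -0.117783.
18/16 = 1.125.
KL = -0.117783 + 1.125 - 1 = 0.0072

0.0072


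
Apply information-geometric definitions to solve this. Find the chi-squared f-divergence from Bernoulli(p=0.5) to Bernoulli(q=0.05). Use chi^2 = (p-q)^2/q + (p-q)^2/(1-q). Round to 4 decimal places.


Chi-squared divergence between Bernoulli distributions:
chi^2 = (p-q)^2/q + (p-q)^2/(1-q).
p = 0.5, q = 0.05, p-q = 0.45.
(p-q)^2 = 0.2025.
term1 = 0.2025/0.05 = 4.05.
term2 = 0.2025/0.95 = 0.213158.
chi^2 = 4.05 + 0.213158 = 4.2632

4.2632


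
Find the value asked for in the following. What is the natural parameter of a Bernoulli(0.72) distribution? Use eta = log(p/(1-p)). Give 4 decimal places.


Natural parameter for Bernoulli: eta = log(p/(1-p)).
p = 0.72, 1-p = 0.28.
p/(1-p) = 2.571429.
eta = log(2.571429) = 0.9445

0.9445
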